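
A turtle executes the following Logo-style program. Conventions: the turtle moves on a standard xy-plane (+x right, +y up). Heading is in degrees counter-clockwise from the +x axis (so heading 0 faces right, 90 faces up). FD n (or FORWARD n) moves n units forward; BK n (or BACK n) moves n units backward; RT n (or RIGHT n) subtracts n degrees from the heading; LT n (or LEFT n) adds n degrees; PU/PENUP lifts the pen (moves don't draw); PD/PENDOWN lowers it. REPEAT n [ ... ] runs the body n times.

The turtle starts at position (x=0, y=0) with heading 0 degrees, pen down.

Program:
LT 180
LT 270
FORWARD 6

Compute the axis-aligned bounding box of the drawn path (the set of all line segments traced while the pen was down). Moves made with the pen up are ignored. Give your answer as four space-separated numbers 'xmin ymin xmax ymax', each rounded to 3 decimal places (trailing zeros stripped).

Executing turtle program step by step:
Start: pos=(0,0), heading=0, pen down
LT 180: heading 0 -> 180
LT 270: heading 180 -> 90
FD 6: (0,0) -> (0,6) [heading=90, draw]
Final: pos=(0,6), heading=90, 1 segment(s) drawn

Segment endpoints: x in {0, 0}, y in {0, 6}
xmin=0, ymin=0, xmax=0, ymax=6

Answer: 0 0 0 6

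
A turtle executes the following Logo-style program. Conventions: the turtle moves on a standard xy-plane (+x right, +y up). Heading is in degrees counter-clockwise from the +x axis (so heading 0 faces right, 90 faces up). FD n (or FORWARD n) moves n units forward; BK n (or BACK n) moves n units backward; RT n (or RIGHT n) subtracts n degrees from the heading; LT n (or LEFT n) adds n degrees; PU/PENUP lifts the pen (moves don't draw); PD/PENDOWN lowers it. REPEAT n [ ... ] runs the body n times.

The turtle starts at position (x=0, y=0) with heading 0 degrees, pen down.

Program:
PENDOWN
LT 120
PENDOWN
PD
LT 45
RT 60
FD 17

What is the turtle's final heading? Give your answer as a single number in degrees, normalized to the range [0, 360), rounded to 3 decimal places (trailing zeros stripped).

Answer: 105

Derivation:
Executing turtle program step by step:
Start: pos=(0,0), heading=0, pen down
PD: pen down
LT 120: heading 0 -> 120
PD: pen down
PD: pen down
LT 45: heading 120 -> 165
RT 60: heading 165 -> 105
FD 17: (0,0) -> (-4.4,16.421) [heading=105, draw]
Final: pos=(-4.4,16.421), heading=105, 1 segment(s) drawn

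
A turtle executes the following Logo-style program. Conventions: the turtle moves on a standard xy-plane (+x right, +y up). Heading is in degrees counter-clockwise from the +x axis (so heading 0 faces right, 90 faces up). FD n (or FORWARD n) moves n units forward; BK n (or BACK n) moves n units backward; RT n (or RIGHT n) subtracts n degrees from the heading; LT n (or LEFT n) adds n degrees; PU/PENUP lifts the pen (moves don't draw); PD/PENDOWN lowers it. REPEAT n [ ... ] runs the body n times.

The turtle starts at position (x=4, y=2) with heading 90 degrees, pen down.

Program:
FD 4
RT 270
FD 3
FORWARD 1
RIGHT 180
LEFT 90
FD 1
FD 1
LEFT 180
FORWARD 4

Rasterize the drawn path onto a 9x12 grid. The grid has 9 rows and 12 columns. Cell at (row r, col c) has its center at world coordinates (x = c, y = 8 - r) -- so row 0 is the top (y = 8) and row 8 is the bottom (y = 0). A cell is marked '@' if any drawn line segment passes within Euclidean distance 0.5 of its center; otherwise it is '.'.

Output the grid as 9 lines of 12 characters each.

Answer: @...........
@...........
@@@@@.......
@...@.......
@...@.......
....@.......
....@.......
............
............

Derivation:
Segment 0: (4,2) -> (4,6)
Segment 1: (4,6) -> (1,6)
Segment 2: (1,6) -> (0,6)
Segment 3: (0,6) -> (-0,7)
Segment 4: (-0,7) -> (-0,8)
Segment 5: (-0,8) -> (-0,4)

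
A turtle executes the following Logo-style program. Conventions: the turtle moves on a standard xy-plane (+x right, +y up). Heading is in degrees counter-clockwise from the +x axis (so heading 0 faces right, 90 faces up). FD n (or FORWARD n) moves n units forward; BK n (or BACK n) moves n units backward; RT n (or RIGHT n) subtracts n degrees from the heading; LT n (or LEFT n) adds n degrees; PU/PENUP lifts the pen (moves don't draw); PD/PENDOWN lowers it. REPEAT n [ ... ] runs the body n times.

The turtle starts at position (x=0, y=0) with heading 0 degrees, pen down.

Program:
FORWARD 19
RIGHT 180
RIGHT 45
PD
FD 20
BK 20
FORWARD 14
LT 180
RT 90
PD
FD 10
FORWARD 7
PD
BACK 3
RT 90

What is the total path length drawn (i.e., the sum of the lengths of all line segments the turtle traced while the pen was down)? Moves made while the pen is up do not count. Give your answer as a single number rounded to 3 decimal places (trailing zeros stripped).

Executing turtle program step by step:
Start: pos=(0,0), heading=0, pen down
FD 19: (0,0) -> (19,0) [heading=0, draw]
RT 180: heading 0 -> 180
RT 45: heading 180 -> 135
PD: pen down
FD 20: (19,0) -> (4.858,14.142) [heading=135, draw]
BK 20: (4.858,14.142) -> (19,0) [heading=135, draw]
FD 14: (19,0) -> (9.101,9.899) [heading=135, draw]
LT 180: heading 135 -> 315
RT 90: heading 315 -> 225
PD: pen down
FD 10: (9.101,9.899) -> (2.029,2.828) [heading=225, draw]
FD 7: (2.029,2.828) -> (-2.92,-2.121) [heading=225, draw]
PD: pen down
BK 3: (-2.92,-2.121) -> (-0.799,0) [heading=225, draw]
RT 90: heading 225 -> 135
Final: pos=(-0.799,0), heading=135, 7 segment(s) drawn

Segment lengths:
  seg 1: (0,0) -> (19,0), length = 19
  seg 2: (19,0) -> (4.858,14.142), length = 20
  seg 3: (4.858,14.142) -> (19,0), length = 20
  seg 4: (19,0) -> (9.101,9.899), length = 14
  seg 5: (9.101,9.899) -> (2.029,2.828), length = 10
  seg 6: (2.029,2.828) -> (-2.92,-2.121), length = 7
  seg 7: (-2.92,-2.121) -> (-0.799,0), length = 3
Total = 93

Answer: 93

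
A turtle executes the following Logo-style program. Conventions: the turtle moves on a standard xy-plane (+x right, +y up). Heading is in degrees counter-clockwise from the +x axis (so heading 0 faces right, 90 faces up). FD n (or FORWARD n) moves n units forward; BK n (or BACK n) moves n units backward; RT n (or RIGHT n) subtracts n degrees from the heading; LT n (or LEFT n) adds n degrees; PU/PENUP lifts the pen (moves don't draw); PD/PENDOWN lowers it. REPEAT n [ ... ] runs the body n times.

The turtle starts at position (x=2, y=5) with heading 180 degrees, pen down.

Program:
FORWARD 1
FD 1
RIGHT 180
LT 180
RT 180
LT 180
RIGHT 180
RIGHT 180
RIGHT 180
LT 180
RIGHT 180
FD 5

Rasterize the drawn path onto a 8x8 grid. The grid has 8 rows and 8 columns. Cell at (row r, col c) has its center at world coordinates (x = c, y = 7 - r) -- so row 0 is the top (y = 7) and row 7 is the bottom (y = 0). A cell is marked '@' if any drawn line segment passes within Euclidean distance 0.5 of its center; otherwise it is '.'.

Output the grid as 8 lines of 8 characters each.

Segment 0: (2,5) -> (1,5)
Segment 1: (1,5) -> (0,5)
Segment 2: (0,5) -> (5,5)

Answer: ........
........
@@@@@@..
........
........
........
........
........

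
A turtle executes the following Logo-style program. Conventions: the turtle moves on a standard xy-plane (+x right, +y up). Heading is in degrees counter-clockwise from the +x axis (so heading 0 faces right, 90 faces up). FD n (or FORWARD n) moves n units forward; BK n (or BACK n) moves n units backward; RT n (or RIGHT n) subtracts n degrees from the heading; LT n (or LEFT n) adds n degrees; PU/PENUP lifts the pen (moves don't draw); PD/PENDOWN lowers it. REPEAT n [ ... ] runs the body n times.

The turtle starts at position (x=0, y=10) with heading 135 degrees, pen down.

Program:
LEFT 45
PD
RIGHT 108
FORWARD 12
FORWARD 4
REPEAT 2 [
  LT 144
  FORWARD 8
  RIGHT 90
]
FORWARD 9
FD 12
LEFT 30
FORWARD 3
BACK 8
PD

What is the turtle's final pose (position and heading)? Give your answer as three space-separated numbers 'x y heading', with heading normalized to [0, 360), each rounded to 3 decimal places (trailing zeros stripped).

Answer: -18.198 15.015 210

Derivation:
Executing turtle program step by step:
Start: pos=(0,10), heading=135, pen down
LT 45: heading 135 -> 180
PD: pen down
RT 108: heading 180 -> 72
FD 12: (0,10) -> (3.708,21.413) [heading=72, draw]
FD 4: (3.708,21.413) -> (4.944,25.217) [heading=72, draw]
REPEAT 2 [
  -- iteration 1/2 --
  LT 144: heading 72 -> 216
  FD 8: (4.944,25.217) -> (-1.528,20.515) [heading=216, draw]
  RT 90: heading 216 -> 126
  -- iteration 2/2 --
  LT 144: heading 126 -> 270
  FD 8: (-1.528,20.515) -> (-1.528,12.515) [heading=270, draw]
  RT 90: heading 270 -> 180
]
FD 9: (-1.528,12.515) -> (-10.528,12.515) [heading=180, draw]
FD 12: (-10.528,12.515) -> (-22.528,12.515) [heading=180, draw]
LT 30: heading 180 -> 210
FD 3: (-22.528,12.515) -> (-25.126,11.015) [heading=210, draw]
BK 8: (-25.126,11.015) -> (-18.198,15.015) [heading=210, draw]
PD: pen down
Final: pos=(-18.198,15.015), heading=210, 8 segment(s) drawn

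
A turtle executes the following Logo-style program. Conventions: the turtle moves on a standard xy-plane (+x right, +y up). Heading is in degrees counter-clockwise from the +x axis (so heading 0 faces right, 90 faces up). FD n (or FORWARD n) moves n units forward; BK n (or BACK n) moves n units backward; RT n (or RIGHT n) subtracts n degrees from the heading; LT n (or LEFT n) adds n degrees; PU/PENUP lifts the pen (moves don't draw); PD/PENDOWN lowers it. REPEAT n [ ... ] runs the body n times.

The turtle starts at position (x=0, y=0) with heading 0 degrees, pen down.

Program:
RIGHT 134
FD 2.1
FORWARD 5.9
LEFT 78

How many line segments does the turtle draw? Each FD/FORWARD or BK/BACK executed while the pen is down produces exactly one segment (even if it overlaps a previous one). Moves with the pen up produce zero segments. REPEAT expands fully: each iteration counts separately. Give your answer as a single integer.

Answer: 2

Derivation:
Executing turtle program step by step:
Start: pos=(0,0), heading=0, pen down
RT 134: heading 0 -> 226
FD 2.1: (0,0) -> (-1.459,-1.511) [heading=226, draw]
FD 5.9: (-1.459,-1.511) -> (-5.557,-5.755) [heading=226, draw]
LT 78: heading 226 -> 304
Final: pos=(-5.557,-5.755), heading=304, 2 segment(s) drawn
Segments drawn: 2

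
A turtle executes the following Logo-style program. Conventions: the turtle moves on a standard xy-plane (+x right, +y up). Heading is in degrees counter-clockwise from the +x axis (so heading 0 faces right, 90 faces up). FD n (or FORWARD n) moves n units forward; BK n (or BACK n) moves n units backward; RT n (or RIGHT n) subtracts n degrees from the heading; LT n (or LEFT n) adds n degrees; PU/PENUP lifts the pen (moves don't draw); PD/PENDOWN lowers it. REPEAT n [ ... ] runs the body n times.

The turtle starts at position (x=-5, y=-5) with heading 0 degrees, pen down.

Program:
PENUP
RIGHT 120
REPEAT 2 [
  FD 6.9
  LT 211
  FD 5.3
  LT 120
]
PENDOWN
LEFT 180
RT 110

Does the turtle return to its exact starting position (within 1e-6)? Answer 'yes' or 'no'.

Answer: no

Derivation:
Executing turtle program step by step:
Start: pos=(-5,-5), heading=0, pen down
PU: pen up
RT 120: heading 0 -> 240
REPEAT 2 [
  -- iteration 1/2 --
  FD 6.9: (-5,-5) -> (-8.45,-10.976) [heading=240, move]
  LT 211: heading 240 -> 91
  FD 5.3: (-8.45,-10.976) -> (-8.542,-5.676) [heading=91, move]
  LT 120: heading 91 -> 211
  -- iteration 2/2 --
  FD 6.9: (-8.542,-5.676) -> (-14.457,-9.23) [heading=211, move]
  LT 211: heading 211 -> 62
  FD 5.3: (-14.457,-9.23) -> (-11.969,-4.551) [heading=62, move]
  LT 120: heading 62 -> 182
]
PD: pen down
LT 180: heading 182 -> 2
RT 110: heading 2 -> 252
Final: pos=(-11.969,-4.551), heading=252, 0 segment(s) drawn

Start position: (-5, -5)
Final position: (-11.969, -4.551)
Distance = 6.983; >= 1e-6 -> NOT closed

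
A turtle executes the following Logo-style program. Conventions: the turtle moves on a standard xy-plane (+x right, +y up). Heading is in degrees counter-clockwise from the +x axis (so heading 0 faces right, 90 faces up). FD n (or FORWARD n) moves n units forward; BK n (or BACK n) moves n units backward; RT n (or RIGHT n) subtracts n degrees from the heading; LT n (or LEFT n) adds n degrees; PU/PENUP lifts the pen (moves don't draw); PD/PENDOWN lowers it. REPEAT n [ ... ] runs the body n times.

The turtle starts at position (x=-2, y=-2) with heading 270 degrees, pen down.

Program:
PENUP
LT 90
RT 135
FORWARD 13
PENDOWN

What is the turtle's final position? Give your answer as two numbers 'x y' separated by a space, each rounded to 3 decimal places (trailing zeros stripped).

Executing turtle program step by step:
Start: pos=(-2,-2), heading=270, pen down
PU: pen up
LT 90: heading 270 -> 0
RT 135: heading 0 -> 225
FD 13: (-2,-2) -> (-11.192,-11.192) [heading=225, move]
PD: pen down
Final: pos=(-11.192,-11.192), heading=225, 0 segment(s) drawn

Answer: -11.192 -11.192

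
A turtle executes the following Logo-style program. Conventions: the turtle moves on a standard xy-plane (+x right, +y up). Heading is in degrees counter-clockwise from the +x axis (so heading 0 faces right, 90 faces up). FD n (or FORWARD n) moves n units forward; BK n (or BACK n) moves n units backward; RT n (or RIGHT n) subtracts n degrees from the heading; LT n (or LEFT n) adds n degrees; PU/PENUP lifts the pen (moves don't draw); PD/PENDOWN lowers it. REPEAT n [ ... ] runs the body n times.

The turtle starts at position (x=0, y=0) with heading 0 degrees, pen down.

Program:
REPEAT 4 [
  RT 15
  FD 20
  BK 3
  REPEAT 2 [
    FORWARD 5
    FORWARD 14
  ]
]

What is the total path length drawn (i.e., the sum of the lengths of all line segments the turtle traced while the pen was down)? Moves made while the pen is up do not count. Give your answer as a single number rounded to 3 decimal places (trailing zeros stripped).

Answer: 244

Derivation:
Executing turtle program step by step:
Start: pos=(0,0), heading=0, pen down
REPEAT 4 [
  -- iteration 1/4 --
  RT 15: heading 0 -> 345
  FD 20: (0,0) -> (19.319,-5.176) [heading=345, draw]
  BK 3: (19.319,-5.176) -> (16.421,-4.4) [heading=345, draw]
  REPEAT 2 [
    -- iteration 1/2 --
    FD 5: (16.421,-4.4) -> (21.25,-5.694) [heading=345, draw]
    FD 14: (21.25,-5.694) -> (34.773,-9.317) [heading=345, draw]
    -- iteration 2/2 --
    FD 5: (34.773,-9.317) -> (39.603,-10.612) [heading=345, draw]
    FD 14: (39.603,-10.612) -> (53.126,-14.235) [heading=345, draw]
  ]
  -- iteration 2/4 --
  RT 15: heading 345 -> 330
  FD 20: (53.126,-14.235) -> (70.446,-24.235) [heading=330, draw]
  BK 3: (70.446,-24.235) -> (67.848,-22.735) [heading=330, draw]
  REPEAT 2 [
    -- iteration 1/2 --
    FD 5: (67.848,-22.735) -> (72.178,-25.235) [heading=330, draw]
    FD 14: (72.178,-25.235) -> (84.303,-32.235) [heading=330, draw]
    -- iteration 2/2 --
    FD 5: (84.303,-32.235) -> (88.633,-34.735) [heading=330, draw]
    FD 14: (88.633,-34.735) -> (100.757,-41.735) [heading=330, draw]
  ]
  -- iteration 3/4 --
  RT 15: heading 330 -> 315
  FD 20: (100.757,-41.735) -> (114.899,-55.877) [heading=315, draw]
  BK 3: (114.899,-55.877) -> (112.778,-53.756) [heading=315, draw]
  REPEAT 2 [
    -- iteration 1/2 --
    FD 5: (112.778,-53.756) -> (116.314,-57.291) [heading=315, draw]
    FD 14: (116.314,-57.291) -> (126.213,-67.191) [heading=315, draw]
    -- iteration 2/2 --
    FD 5: (126.213,-67.191) -> (129.749,-70.726) [heading=315, draw]
    FD 14: (129.749,-70.726) -> (139.648,-80.626) [heading=315, draw]
  ]
  -- iteration 4/4 --
  RT 15: heading 315 -> 300
  FD 20: (139.648,-80.626) -> (149.648,-97.946) [heading=300, draw]
  BK 3: (149.648,-97.946) -> (148.148,-95.348) [heading=300, draw]
  REPEAT 2 [
    -- iteration 1/2 --
    FD 5: (148.148,-95.348) -> (150.648,-99.678) [heading=300, draw]
    FD 14: (150.648,-99.678) -> (157.648,-111.803) [heading=300, draw]
    -- iteration 2/2 --
    FD 5: (157.648,-111.803) -> (160.148,-116.133) [heading=300, draw]
    FD 14: (160.148,-116.133) -> (167.148,-128.257) [heading=300, draw]
  ]
]
Final: pos=(167.148,-128.257), heading=300, 24 segment(s) drawn

Segment lengths:
  seg 1: (0,0) -> (19.319,-5.176), length = 20
  seg 2: (19.319,-5.176) -> (16.421,-4.4), length = 3
  seg 3: (16.421,-4.4) -> (21.25,-5.694), length = 5
  seg 4: (21.25,-5.694) -> (34.773,-9.317), length = 14
  seg 5: (34.773,-9.317) -> (39.603,-10.612), length = 5
  seg 6: (39.603,-10.612) -> (53.126,-14.235), length = 14
  seg 7: (53.126,-14.235) -> (70.446,-24.235), length = 20
  seg 8: (70.446,-24.235) -> (67.848,-22.735), length = 3
  seg 9: (67.848,-22.735) -> (72.178,-25.235), length = 5
  seg 10: (72.178,-25.235) -> (84.303,-32.235), length = 14
  seg 11: (84.303,-32.235) -> (88.633,-34.735), length = 5
  seg 12: (88.633,-34.735) -> (100.757,-41.735), length = 14
  seg 13: (100.757,-41.735) -> (114.899,-55.877), length = 20
  seg 14: (114.899,-55.877) -> (112.778,-53.756), length = 3
  seg 15: (112.778,-53.756) -> (116.314,-57.291), length = 5
  seg 16: (116.314,-57.291) -> (126.213,-67.191), length = 14
  seg 17: (126.213,-67.191) -> (129.749,-70.726), length = 5
  seg 18: (129.749,-70.726) -> (139.648,-80.626), length = 14
  seg 19: (139.648,-80.626) -> (149.648,-97.946), length = 20
  seg 20: (149.648,-97.946) -> (148.148,-95.348), length = 3
  seg 21: (148.148,-95.348) -> (150.648,-99.678), length = 5
  seg 22: (150.648,-99.678) -> (157.648,-111.803), length = 14
  seg 23: (157.648,-111.803) -> (160.148,-116.133), length = 5
  seg 24: (160.148,-116.133) -> (167.148,-128.257), length = 14
Total = 244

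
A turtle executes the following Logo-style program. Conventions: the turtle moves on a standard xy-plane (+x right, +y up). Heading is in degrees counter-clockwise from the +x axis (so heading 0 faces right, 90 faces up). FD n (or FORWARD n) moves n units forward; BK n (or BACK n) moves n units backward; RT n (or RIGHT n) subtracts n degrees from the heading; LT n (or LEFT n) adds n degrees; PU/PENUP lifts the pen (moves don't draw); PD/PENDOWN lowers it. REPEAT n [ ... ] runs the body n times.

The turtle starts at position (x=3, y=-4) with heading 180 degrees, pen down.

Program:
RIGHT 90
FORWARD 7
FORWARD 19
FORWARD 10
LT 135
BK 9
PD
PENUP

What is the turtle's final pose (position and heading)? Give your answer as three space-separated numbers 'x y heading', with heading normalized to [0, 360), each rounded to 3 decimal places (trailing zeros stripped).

Executing turtle program step by step:
Start: pos=(3,-4), heading=180, pen down
RT 90: heading 180 -> 90
FD 7: (3,-4) -> (3,3) [heading=90, draw]
FD 19: (3,3) -> (3,22) [heading=90, draw]
FD 10: (3,22) -> (3,32) [heading=90, draw]
LT 135: heading 90 -> 225
BK 9: (3,32) -> (9.364,38.364) [heading=225, draw]
PD: pen down
PU: pen up
Final: pos=(9.364,38.364), heading=225, 4 segment(s) drawn

Answer: 9.364 38.364 225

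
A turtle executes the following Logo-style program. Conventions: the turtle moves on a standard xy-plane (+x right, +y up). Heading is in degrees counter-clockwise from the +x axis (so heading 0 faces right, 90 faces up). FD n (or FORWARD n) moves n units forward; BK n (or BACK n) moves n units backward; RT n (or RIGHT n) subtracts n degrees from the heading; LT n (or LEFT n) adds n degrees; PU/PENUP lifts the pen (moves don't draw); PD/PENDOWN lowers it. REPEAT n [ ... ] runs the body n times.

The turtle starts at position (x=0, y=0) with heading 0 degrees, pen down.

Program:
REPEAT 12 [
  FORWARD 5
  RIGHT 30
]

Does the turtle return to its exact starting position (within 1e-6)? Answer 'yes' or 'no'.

Executing turtle program step by step:
Start: pos=(0,0), heading=0, pen down
REPEAT 12 [
  -- iteration 1/12 --
  FD 5: (0,0) -> (5,0) [heading=0, draw]
  RT 30: heading 0 -> 330
  -- iteration 2/12 --
  FD 5: (5,0) -> (9.33,-2.5) [heading=330, draw]
  RT 30: heading 330 -> 300
  -- iteration 3/12 --
  FD 5: (9.33,-2.5) -> (11.83,-6.83) [heading=300, draw]
  RT 30: heading 300 -> 270
  -- iteration 4/12 --
  FD 5: (11.83,-6.83) -> (11.83,-11.83) [heading=270, draw]
  RT 30: heading 270 -> 240
  -- iteration 5/12 --
  FD 5: (11.83,-11.83) -> (9.33,-16.16) [heading=240, draw]
  RT 30: heading 240 -> 210
  -- iteration 6/12 --
  FD 5: (9.33,-16.16) -> (5,-18.66) [heading=210, draw]
  RT 30: heading 210 -> 180
  -- iteration 7/12 --
  FD 5: (5,-18.66) -> (0,-18.66) [heading=180, draw]
  RT 30: heading 180 -> 150
  -- iteration 8/12 --
  FD 5: (0,-18.66) -> (-4.33,-16.16) [heading=150, draw]
  RT 30: heading 150 -> 120
  -- iteration 9/12 --
  FD 5: (-4.33,-16.16) -> (-6.83,-11.83) [heading=120, draw]
  RT 30: heading 120 -> 90
  -- iteration 10/12 --
  FD 5: (-6.83,-11.83) -> (-6.83,-6.83) [heading=90, draw]
  RT 30: heading 90 -> 60
  -- iteration 11/12 --
  FD 5: (-6.83,-6.83) -> (-4.33,-2.5) [heading=60, draw]
  RT 30: heading 60 -> 30
  -- iteration 12/12 --
  FD 5: (-4.33,-2.5) -> (0,0) [heading=30, draw]
  RT 30: heading 30 -> 0
]
Final: pos=(0,0), heading=0, 12 segment(s) drawn

Start position: (0, 0)
Final position: (0, 0)
Distance = 0; < 1e-6 -> CLOSED

Answer: yes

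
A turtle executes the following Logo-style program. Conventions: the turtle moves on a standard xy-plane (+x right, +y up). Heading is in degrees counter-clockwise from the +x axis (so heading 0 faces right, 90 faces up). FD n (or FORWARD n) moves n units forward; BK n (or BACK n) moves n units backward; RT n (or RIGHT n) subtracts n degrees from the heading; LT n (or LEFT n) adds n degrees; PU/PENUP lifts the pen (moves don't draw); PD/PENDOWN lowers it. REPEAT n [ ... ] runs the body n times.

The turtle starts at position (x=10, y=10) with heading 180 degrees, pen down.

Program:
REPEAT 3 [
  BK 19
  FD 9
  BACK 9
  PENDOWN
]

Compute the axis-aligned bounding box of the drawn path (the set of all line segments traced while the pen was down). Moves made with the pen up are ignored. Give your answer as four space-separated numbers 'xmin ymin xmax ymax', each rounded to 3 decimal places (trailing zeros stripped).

Executing turtle program step by step:
Start: pos=(10,10), heading=180, pen down
REPEAT 3 [
  -- iteration 1/3 --
  BK 19: (10,10) -> (29,10) [heading=180, draw]
  FD 9: (29,10) -> (20,10) [heading=180, draw]
  BK 9: (20,10) -> (29,10) [heading=180, draw]
  PD: pen down
  -- iteration 2/3 --
  BK 19: (29,10) -> (48,10) [heading=180, draw]
  FD 9: (48,10) -> (39,10) [heading=180, draw]
  BK 9: (39,10) -> (48,10) [heading=180, draw]
  PD: pen down
  -- iteration 3/3 --
  BK 19: (48,10) -> (67,10) [heading=180, draw]
  FD 9: (67,10) -> (58,10) [heading=180, draw]
  BK 9: (58,10) -> (67,10) [heading=180, draw]
  PD: pen down
]
Final: pos=(67,10), heading=180, 9 segment(s) drawn

Segment endpoints: x in {10, 20, 29, 39, 48, 58, 67}, y in {10, 10, 10, 10}
xmin=10, ymin=10, xmax=67, ymax=10

Answer: 10 10 67 10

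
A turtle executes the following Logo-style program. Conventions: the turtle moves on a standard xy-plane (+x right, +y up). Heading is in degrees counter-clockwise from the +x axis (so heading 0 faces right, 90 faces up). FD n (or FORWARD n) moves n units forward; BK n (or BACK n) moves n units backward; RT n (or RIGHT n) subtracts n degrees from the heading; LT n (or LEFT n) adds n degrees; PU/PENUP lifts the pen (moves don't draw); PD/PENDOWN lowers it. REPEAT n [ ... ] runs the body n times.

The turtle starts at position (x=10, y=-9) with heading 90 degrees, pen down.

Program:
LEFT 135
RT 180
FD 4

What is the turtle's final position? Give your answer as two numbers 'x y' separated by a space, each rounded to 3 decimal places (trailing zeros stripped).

Executing turtle program step by step:
Start: pos=(10,-9), heading=90, pen down
LT 135: heading 90 -> 225
RT 180: heading 225 -> 45
FD 4: (10,-9) -> (12.828,-6.172) [heading=45, draw]
Final: pos=(12.828,-6.172), heading=45, 1 segment(s) drawn

Answer: 12.828 -6.172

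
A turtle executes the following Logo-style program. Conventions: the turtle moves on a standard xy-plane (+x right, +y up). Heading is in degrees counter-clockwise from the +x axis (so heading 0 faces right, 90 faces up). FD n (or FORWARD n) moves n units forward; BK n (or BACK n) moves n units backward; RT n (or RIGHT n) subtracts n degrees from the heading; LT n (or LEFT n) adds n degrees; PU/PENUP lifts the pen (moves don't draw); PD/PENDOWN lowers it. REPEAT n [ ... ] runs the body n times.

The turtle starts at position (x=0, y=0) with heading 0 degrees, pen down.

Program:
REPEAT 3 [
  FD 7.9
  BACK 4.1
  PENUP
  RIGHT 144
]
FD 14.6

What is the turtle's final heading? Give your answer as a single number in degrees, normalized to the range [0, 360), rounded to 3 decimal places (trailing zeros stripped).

Answer: 288

Derivation:
Executing turtle program step by step:
Start: pos=(0,0), heading=0, pen down
REPEAT 3 [
  -- iteration 1/3 --
  FD 7.9: (0,0) -> (7.9,0) [heading=0, draw]
  BK 4.1: (7.9,0) -> (3.8,0) [heading=0, draw]
  PU: pen up
  RT 144: heading 0 -> 216
  -- iteration 2/3 --
  FD 7.9: (3.8,0) -> (-2.591,-4.644) [heading=216, move]
  BK 4.1: (-2.591,-4.644) -> (0.726,-2.234) [heading=216, move]
  PU: pen up
  RT 144: heading 216 -> 72
  -- iteration 3/3 --
  FD 7.9: (0.726,-2.234) -> (3.167,5.28) [heading=72, move]
  BK 4.1: (3.167,5.28) -> (1.9,1.38) [heading=72, move]
  PU: pen up
  RT 144: heading 72 -> 288
]
FD 14.6: (1.9,1.38) -> (6.412,-12.505) [heading=288, move]
Final: pos=(6.412,-12.505), heading=288, 2 segment(s) drawn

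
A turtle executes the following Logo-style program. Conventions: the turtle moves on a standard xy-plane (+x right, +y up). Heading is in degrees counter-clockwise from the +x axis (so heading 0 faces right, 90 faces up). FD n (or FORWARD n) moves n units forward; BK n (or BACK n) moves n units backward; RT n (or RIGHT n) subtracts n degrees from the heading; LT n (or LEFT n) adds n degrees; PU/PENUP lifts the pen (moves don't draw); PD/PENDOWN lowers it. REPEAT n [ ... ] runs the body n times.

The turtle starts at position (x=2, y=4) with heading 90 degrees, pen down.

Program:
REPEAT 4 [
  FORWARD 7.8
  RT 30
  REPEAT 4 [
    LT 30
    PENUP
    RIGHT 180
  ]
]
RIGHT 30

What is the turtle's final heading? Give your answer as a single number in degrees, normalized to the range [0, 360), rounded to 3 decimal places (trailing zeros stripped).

Executing turtle program step by step:
Start: pos=(2,4), heading=90, pen down
REPEAT 4 [
  -- iteration 1/4 --
  FD 7.8: (2,4) -> (2,11.8) [heading=90, draw]
  RT 30: heading 90 -> 60
  REPEAT 4 [
    -- iteration 1/4 --
    LT 30: heading 60 -> 90
    PU: pen up
    RT 180: heading 90 -> 270
    -- iteration 2/4 --
    LT 30: heading 270 -> 300
    PU: pen up
    RT 180: heading 300 -> 120
    -- iteration 3/4 --
    LT 30: heading 120 -> 150
    PU: pen up
    RT 180: heading 150 -> 330
    -- iteration 4/4 --
    LT 30: heading 330 -> 0
    PU: pen up
    RT 180: heading 0 -> 180
  ]
  -- iteration 2/4 --
  FD 7.8: (2,11.8) -> (-5.8,11.8) [heading=180, move]
  RT 30: heading 180 -> 150
  REPEAT 4 [
    -- iteration 1/4 --
    LT 30: heading 150 -> 180
    PU: pen up
    RT 180: heading 180 -> 0
    -- iteration 2/4 --
    LT 30: heading 0 -> 30
    PU: pen up
    RT 180: heading 30 -> 210
    -- iteration 3/4 --
    LT 30: heading 210 -> 240
    PU: pen up
    RT 180: heading 240 -> 60
    -- iteration 4/4 --
    LT 30: heading 60 -> 90
    PU: pen up
    RT 180: heading 90 -> 270
  ]
  -- iteration 3/4 --
  FD 7.8: (-5.8,11.8) -> (-5.8,4) [heading=270, move]
  RT 30: heading 270 -> 240
  REPEAT 4 [
    -- iteration 1/4 --
    LT 30: heading 240 -> 270
    PU: pen up
    RT 180: heading 270 -> 90
    -- iteration 2/4 --
    LT 30: heading 90 -> 120
    PU: pen up
    RT 180: heading 120 -> 300
    -- iteration 3/4 --
    LT 30: heading 300 -> 330
    PU: pen up
    RT 180: heading 330 -> 150
    -- iteration 4/4 --
    LT 30: heading 150 -> 180
    PU: pen up
    RT 180: heading 180 -> 0
  ]
  -- iteration 4/4 --
  FD 7.8: (-5.8,4) -> (2,4) [heading=0, move]
  RT 30: heading 0 -> 330
  REPEAT 4 [
    -- iteration 1/4 --
    LT 30: heading 330 -> 0
    PU: pen up
    RT 180: heading 0 -> 180
    -- iteration 2/4 --
    LT 30: heading 180 -> 210
    PU: pen up
    RT 180: heading 210 -> 30
    -- iteration 3/4 --
    LT 30: heading 30 -> 60
    PU: pen up
    RT 180: heading 60 -> 240
    -- iteration 4/4 --
    LT 30: heading 240 -> 270
    PU: pen up
    RT 180: heading 270 -> 90
  ]
]
RT 30: heading 90 -> 60
Final: pos=(2,4), heading=60, 1 segment(s) drawn

Answer: 60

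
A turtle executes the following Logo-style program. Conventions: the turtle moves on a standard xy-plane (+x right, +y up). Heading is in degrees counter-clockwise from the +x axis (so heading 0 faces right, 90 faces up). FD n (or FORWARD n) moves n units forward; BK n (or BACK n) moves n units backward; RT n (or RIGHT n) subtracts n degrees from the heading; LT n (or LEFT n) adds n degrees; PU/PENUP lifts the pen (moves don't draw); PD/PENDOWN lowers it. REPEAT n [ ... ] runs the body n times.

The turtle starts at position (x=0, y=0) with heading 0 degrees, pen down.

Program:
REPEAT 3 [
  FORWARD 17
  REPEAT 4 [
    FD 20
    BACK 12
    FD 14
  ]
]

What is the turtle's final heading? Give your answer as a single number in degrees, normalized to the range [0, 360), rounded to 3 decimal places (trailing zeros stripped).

Answer: 0

Derivation:
Executing turtle program step by step:
Start: pos=(0,0), heading=0, pen down
REPEAT 3 [
  -- iteration 1/3 --
  FD 17: (0,0) -> (17,0) [heading=0, draw]
  REPEAT 4 [
    -- iteration 1/4 --
    FD 20: (17,0) -> (37,0) [heading=0, draw]
    BK 12: (37,0) -> (25,0) [heading=0, draw]
    FD 14: (25,0) -> (39,0) [heading=0, draw]
    -- iteration 2/4 --
    FD 20: (39,0) -> (59,0) [heading=0, draw]
    BK 12: (59,0) -> (47,0) [heading=0, draw]
    FD 14: (47,0) -> (61,0) [heading=0, draw]
    -- iteration 3/4 --
    FD 20: (61,0) -> (81,0) [heading=0, draw]
    BK 12: (81,0) -> (69,0) [heading=0, draw]
    FD 14: (69,0) -> (83,0) [heading=0, draw]
    -- iteration 4/4 --
    FD 20: (83,0) -> (103,0) [heading=0, draw]
    BK 12: (103,0) -> (91,0) [heading=0, draw]
    FD 14: (91,0) -> (105,0) [heading=0, draw]
  ]
  -- iteration 2/3 --
  FD 17: (105,0) -> (122,0) [heading=0, draw]
  REPEAT 4 [
    -- iteration 1/4 --
    FD 20: (122,0) -> (142,0) [heading=0, draw]
    BK 12: (142,0) -> (130,0) [heading=0, draw]
    FD 14: (130,0) -> (144,0) [heading=0, draw]
    -- iteration 2/4 --
    FD 20: (144,0) -> (164,0) [heading=0, draw]
    BK 12: (164,0) -> (152,0) [heading=0, draw]
    FD 14: (152,0) -> (166,0) [heading=0, draw]
    -- iteration 3/4 --
    FD 20: (166,0) -> (186,0) [heading=0, draw]
    BK 12: (186,0) -> (174,0) [heading=0, draw]
    FD 14: (174,0) -> (188,0) [heading=0, draw]
    -- iteration 4/4 --
    FD 20: (188,0) -> (208,0) [heading=0, draw]
    BK 12: (208,0) -> (196,0) [heading=0, draw]
    FD 14: (196,0) -> (210,0) [heading=0, draw]
  ]
  -- iteration 3/3 --
  FD 17: (210,0) -> (227,0) [heading=0, draw]
  REPEAT 4 [
    -- iteration 1/4 --
    FD 20: (227,0) -> (247,0) [heading=0, draw]
    BK 12: (247,0) -> (235,0) [heading=0, draw]
    FD 14: (235,0) -> (249,0) [heading=0, draw]
    -- iteration 2/4 --
    FD 20: (249,0) -> (269,0) [heading=0, draw]
    BK 12: (269,0) -> (257,0) [heading=0, draw]
    FD 14: (257,0) -> (271,0) [heading=0, draw]
    -- iteration 3/4 --
    FD 20: (271,0) -> (291,0) [heading=0, draw]
    BK 12: (291,0) -> (279,0) [heading=0, draw]
    FD 14: (279,0) -> (293,0) [heading=0, draw]
    -- iteration 4/4 --
    FD 20: (293,0) -> (313,0) [heading=0, draw]
    BK 12: (313,0) -> (301,0) [heading=0, draw]
    FD 14: (301,0) -> (315,0) [heading=0, draw]
  ]
]
Final: pos=(315,0), heading=0, 39 segment(s) drawn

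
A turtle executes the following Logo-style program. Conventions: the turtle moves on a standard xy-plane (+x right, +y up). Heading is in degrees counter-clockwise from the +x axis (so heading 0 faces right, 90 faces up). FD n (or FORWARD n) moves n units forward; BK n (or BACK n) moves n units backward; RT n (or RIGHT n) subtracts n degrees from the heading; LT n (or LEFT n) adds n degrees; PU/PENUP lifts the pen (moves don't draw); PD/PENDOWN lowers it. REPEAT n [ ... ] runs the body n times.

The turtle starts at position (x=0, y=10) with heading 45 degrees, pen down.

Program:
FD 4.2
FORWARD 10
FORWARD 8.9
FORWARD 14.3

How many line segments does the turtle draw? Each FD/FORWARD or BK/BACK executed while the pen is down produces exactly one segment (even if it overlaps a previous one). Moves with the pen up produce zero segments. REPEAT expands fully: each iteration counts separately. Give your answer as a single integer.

Answer: 4

Derivation:
Executing turtle program step by step:
Start: pos=(0,10), heading=45, pen down
FD 4.2: (0,10) -> (2.97,12.97) [heading=45, draw]
FD 10: (2.97,12.97) -> (10.041,20.041) [heading=45, draw]
FD 8.9: (10.041,20.041) -> (16.334,26.334) [heading=45, draw]
FD 14.3: (16.334,26.334) -> (26.446,36.446) [heading=45, draw]
Final: pos=(26.446,36.446), heading=45, 4 segment(s) drawn
Segments drawn: 4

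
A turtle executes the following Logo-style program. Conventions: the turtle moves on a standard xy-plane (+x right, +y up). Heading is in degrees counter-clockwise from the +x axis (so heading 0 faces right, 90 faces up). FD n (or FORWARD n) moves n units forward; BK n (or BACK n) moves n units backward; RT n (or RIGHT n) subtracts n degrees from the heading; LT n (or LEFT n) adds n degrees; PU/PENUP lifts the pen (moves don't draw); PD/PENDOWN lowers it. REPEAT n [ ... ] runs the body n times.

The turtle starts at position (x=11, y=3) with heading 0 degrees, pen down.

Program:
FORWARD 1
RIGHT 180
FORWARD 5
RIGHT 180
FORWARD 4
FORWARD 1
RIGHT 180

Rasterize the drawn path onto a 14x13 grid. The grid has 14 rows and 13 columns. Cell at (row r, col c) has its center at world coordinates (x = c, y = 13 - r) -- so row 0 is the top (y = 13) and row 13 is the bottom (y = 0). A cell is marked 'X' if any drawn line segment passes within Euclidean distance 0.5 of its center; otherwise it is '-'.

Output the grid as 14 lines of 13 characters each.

Answer: -------------
-------------
-------------
-------------
-------------
-------------
-------------
-------------
-------------
-------------
-------XXXXXX
-------------
-------------
-------------

Derivation:
Segment 0: (11,3) -> (12,3)
Segment 1: (12,3) -> (7,3)
Segment 2: (7,3) -> (11,3)
Segment 3: (11,3) -> (12,3)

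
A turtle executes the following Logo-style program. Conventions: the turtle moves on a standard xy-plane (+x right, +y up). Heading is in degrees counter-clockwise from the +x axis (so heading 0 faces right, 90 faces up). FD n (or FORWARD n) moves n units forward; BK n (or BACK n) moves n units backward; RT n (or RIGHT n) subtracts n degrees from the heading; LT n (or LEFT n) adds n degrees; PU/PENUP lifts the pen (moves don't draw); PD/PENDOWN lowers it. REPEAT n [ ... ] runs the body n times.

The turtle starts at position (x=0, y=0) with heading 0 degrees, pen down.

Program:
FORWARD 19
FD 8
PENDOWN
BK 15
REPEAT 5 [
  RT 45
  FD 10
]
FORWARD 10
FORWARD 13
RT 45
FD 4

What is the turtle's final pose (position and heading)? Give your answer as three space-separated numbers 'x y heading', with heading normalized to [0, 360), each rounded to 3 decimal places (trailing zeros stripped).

Answer: -21.335 3.192 90

Derivation:
Executing turtle program step by step:
Start: pos=(0,0), heading=0, pen down
FD 19: (0,0) -> (19,0) [heading=0, draw]
FD 8: (19,0) -> (27,0) [heading=0, draw]
PD: pen down
BK 15: (27,0) -> (12,0) [heading=0, draw]
REPEAT 5 [
  -- iteration 1/5 --
  RT 45: heading 0 -> 315
  FD 10: (12,0) -> (19.071,-7.071) [heading=315, draw]
  -- iteration 2/5 --
  RT 45: heading 315 -> 270
  FD 10: (19.071,-7.071) -> (19.071,-17.071) [heading=270, draw]
  -- iteration 3/5 --
  RT 45: heading 270 -> 225
  FD 10: (19.071,-17.071) -> (12,-24.142) [heading=225, draw]
  -- iteration 4/5 --
  RT 45: heading 225 -> 180
  FD 10: (12,-24.142) -> (2,-24.142) [heading=180, draw]
  -- iteration 5/5 --
  RT 45: heading 180 -> 135
  FD 10: (2,-24.142) -> (-5.071,-17.071) [heading=135, draw]
]
FD 10: (-5.071,-17.071) -> (-12.142,-10) [heading=135, draw]
FD 13: (-12.142,-10) -> (-21.335,-0.808) [heading=135, draw]
RT 45: heading 135 -> 90
FD 4: (-21.335,-0.808) -> (-21.335,3.192) [heading=90, draw]
Final: pos=(-21.335,3.192), heading=90, 11 segment(s) drawn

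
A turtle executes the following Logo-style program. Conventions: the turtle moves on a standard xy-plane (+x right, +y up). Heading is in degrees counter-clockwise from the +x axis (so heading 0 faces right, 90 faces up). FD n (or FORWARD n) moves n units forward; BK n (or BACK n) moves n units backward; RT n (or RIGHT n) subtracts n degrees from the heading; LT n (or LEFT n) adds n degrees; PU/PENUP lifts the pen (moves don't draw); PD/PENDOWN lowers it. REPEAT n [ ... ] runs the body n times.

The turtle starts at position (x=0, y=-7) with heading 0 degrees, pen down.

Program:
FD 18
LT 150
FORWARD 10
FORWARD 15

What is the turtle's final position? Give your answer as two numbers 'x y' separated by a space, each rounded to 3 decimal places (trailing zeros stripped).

Answer: -3.651 5.5

Derivation:
Executing turtle program step by step:
Start: pos=(0,-7), heading=0, pen down
FD 18: (0,-7) -> (18,-7) [heading=0, draw]
LT 150: heading 0 -> 150
FD 10: (18,-7) -> (9.34,-2) [heading=150, draw]
FD 15: (9.34,-2) -> (-3.651,5.5) [heading=150, draw]
Final: pos=(-3.651,5.5), heading=150, 3 segment(s) drawn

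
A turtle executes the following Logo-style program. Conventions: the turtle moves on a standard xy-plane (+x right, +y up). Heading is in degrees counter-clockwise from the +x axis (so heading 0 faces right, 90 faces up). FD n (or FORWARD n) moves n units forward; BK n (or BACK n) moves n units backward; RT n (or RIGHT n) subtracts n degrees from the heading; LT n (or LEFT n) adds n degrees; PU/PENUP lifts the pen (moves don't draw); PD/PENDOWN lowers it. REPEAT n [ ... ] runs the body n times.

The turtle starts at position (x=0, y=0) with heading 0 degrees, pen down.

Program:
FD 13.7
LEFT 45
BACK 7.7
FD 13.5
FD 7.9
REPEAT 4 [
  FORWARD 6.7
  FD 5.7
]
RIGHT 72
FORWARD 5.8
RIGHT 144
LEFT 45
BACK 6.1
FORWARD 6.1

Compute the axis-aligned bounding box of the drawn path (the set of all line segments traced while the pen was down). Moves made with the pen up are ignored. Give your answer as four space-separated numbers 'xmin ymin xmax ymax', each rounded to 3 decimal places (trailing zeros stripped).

Executing turtle program step by step:
Start: pos=(0,0), heading=0, pen down
FD 13.7: (0,0) -> (13.7,0) [heading=0, draw]
LT 45: heading 0 -> 45
BK 7.7: (13.7,0) -> (8.255,-5.445) [heading=45, draw]
FD 13.5: (8.255,-5.445) -> (17.801,4.101) [heading=45, draw]
FD 7.9: (17.801,4.101) -> (23.387,9.687) [heading=45, draw]
REPEAT 4 [
  -- iteration 1/4 --
  FD 6.7: (23.387,9.687) -> (28.125,14.425) [heading=45, draw]
  FD 5.7: (28.125,14.425) -> (32.155,18.455) [heading=45, draw]
  -- iteration 2/4 --
  FD 6.7: (32.155,18.455) -> (36.893,23.193) [heading=45, draw]
  FD 5.7: (36.893,23.193) -> (40.924,27.224) [heading=45, draw]
  -- iteration 3/4 --
  FD 6.7: (40.924,27.224) -> (45.661,31.961) [heading=45, draw]
  FD 5.7: (45.661,31.961) -> (49.692,35.992) [heading=45, draw]
  -- iteration 4/4 --
  FD 6.7: (49.692,35.992) -> (54.429,40.729) [heading=45, draw]
  FD 5.7: (54.429,40.729) -> (58.46,44.76) [heading=45, draw]
]
RT 72: heading 45 -> 333
FD 5.8: (58.46,44.76) -> (63.628,42.127) [heading=333, draw]
RT 144: heading 333 -> 189
LT 45: heading 189 -> 234
BK 6.1: (63.628,42.127) -> (67.213,47.062) [heading=234, draw]
FD 6.1: (67.213,47.062) -> (63.628,42.127) [heading=234, draw]
Final: pos=(63.628,42.127), heading=234, 15 segment(s) drawn

Segment endpoints: x in {0, 8.255, 13.7, 17.801, 23.387, 28.125, 32.155, 36.893, 40.924, 45.661, 49.692, 54.429, 58.46, 63.628, 63.628, 67.213}, y in {-5.445, 0, 4.101, 9.687, 14.425, 18.455, 23.193, 27.224, 31.961, 35.992, 40.729, 42.127, 44.76, 47.062}
xmin=0, ymin=-5.445, xmax=67.213, ymax=47.062

Answer: 0 -5.445 67.213 47.062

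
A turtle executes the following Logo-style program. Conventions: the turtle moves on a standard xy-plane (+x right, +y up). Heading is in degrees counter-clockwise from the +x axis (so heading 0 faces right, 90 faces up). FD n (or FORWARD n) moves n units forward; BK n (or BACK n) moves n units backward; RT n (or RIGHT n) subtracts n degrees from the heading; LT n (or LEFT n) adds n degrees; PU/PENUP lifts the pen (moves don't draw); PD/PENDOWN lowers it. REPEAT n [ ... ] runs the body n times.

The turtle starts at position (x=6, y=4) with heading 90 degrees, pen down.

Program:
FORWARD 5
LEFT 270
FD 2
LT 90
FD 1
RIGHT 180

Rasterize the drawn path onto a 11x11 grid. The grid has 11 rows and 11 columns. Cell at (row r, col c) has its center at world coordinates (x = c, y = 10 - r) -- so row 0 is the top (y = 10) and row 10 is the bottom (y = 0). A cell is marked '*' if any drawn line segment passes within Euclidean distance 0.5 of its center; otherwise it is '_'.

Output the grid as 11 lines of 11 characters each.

Segment 0: (6,4) -> (6,9)
Segment 1: (6,9) -> (8,9)
Segment 2: (8,9) -> (8,10)

Answer: ________*__
______***__
______*____
______*____
______*____
______*____
______*____
___________
___________
___________
___________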